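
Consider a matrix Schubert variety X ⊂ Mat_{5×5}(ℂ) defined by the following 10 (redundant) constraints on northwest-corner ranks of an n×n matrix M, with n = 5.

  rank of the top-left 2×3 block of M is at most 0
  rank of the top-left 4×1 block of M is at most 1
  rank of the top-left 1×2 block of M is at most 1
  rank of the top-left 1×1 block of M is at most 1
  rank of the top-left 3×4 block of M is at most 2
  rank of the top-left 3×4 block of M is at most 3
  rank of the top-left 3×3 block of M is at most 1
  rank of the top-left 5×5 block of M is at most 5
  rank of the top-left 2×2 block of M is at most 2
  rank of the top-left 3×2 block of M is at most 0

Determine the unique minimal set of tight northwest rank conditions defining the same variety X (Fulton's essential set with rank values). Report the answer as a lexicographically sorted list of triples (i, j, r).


The tightest implied rank at each (i,j), from the 10 conditions:

  R[1]: 0 | 0 | 0 | 1 | 1
  R[2]: 0 | 0 | 0 | 1 | 2
  R[3]: 0 | 0 | 1 | 2 | 3
  R[4]: 1 | 1 | 2 | 3 | 4
  R[5]: 1 | 2 | 3 | 4 | 5

the unique w with this rank table is (4, 5, 3, 1, 2).

ℓ(w)=8; the 2 essential cells (i,j,r):

[(2, 3, 0), (3, 2, 0)]


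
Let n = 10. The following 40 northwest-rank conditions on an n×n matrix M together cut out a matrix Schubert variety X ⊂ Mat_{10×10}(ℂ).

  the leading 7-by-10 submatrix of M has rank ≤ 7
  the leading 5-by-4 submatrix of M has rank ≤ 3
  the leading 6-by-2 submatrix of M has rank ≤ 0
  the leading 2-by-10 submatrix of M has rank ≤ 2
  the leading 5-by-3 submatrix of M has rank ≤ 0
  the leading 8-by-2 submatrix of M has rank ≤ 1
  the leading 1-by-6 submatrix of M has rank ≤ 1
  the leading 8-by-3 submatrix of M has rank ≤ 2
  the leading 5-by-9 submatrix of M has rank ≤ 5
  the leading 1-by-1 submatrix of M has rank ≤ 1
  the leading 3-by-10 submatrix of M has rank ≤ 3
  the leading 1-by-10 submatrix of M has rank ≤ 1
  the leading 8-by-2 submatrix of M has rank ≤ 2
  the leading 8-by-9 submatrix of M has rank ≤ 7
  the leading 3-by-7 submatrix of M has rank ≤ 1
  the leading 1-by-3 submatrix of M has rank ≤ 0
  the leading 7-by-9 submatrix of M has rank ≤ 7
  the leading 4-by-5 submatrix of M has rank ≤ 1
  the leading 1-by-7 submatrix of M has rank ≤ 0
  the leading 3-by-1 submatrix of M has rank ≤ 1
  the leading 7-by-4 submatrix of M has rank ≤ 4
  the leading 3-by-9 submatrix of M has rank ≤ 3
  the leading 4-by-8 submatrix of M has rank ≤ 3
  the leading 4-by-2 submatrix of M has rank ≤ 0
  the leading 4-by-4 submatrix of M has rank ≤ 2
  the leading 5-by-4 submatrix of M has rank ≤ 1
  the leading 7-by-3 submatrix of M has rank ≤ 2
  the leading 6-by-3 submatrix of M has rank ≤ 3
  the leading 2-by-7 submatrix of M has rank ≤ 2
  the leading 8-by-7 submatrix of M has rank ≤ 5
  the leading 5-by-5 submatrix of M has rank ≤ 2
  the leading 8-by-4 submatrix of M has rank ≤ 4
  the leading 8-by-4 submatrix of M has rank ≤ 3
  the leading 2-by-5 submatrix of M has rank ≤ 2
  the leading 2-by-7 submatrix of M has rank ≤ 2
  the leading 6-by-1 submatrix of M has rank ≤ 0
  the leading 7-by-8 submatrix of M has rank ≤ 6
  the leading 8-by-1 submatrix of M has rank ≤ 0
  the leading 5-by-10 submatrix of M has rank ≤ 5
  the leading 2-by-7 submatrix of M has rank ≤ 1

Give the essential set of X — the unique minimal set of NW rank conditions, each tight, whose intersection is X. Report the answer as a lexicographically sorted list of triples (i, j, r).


Recovering R(i,j) via the rank-extension bound from the 40 conditions:

  i=1: 0, 0, 0, 0, 0, 0, 0, 1, 1, 1
  i=2: 0, 0, 0, 1, 1, 1, 1, 2, 2, 2
  i=3: 0, 0, 0, 1, 1, 1, 1, 2, 3, 3
  i=4: 0, 0, 0, 1, 1, 2, 2, 3, 4, 4
  i=5: 0, 0, 0, 1, 2, 3, 3, 4, 5, 5
  i=6: 0, 0, 1, 2, 3, 4, 4, 5, 6, 6
  i=7: 0, 1, 2, 3, 4, 5, 5, 6, 7, 7
  i=8: 0, 1, 2, 3, 4, 5, 5, 6, 7, 8
  i=9: 1, 2, 3, 4, 5, 6, 6, 7, 8, 9
  i=10: 1, 2, 3, 4, 5, 6, 7, 8, 9, 10

so w = (8, 4, 9, 6, 5, 3, 2, 10, 1, 7).

D(w) has 28 cells with 7 SE-corners; essential set:

[(1, 7, 0), (3, 7, 1), (4, 5, 1), (5, 3, 0), (6, 2, 0), (8, 1, 0), (8, 7, 5)]


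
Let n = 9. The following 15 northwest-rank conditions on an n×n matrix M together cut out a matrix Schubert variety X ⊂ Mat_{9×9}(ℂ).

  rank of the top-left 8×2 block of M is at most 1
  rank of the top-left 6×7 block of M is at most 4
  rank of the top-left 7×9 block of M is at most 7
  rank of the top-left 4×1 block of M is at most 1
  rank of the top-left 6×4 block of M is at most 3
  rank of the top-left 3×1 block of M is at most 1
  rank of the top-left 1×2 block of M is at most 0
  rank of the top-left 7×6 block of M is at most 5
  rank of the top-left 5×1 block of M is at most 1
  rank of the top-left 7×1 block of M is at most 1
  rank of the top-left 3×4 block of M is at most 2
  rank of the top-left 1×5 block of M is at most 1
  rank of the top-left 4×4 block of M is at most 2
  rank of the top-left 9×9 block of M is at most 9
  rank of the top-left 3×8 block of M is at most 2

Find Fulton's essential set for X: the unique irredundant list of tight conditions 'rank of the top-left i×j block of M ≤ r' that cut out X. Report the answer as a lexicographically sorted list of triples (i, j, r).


Propagating the 15 rank bounds to every northwest block:

  i=1: 0, 0, 1, 1, 1, 1, 1, 1, 1
  i=2: 1, 1, 2, 2, 2, 2, 2, 2, 2
  i=3: 1, 1, 2, 2, 2, 2, 2, 2, 3
  i=4: 1, 1, 2, 2, 3, 3, 3, 3, 4
  i=5: 1, 1, 2, 3, 4, 4, 4, 4, 5
  i=6: 1, 1, 2, 3, 4, 4, 4, 5, 6
  i=7: 1, 1, 2, 3, 4, 5, 5, 6, 7
  i=8: 1, 1, 2, 3, 4, 5, 6, 7, 8
  i=9: 1, 2, 3, 4, 5, 6, 7, 8, 9

the unique w with this rank table is (3, 1, 9, 5, 4, 8, 6, 7, 2).

Fulton essential set (5 of the 16 Rothe cells):

[(1, 2, 0), (3, 8, 2), (4, 4, 2), (6, 7, 4), (8, 2, 1)]


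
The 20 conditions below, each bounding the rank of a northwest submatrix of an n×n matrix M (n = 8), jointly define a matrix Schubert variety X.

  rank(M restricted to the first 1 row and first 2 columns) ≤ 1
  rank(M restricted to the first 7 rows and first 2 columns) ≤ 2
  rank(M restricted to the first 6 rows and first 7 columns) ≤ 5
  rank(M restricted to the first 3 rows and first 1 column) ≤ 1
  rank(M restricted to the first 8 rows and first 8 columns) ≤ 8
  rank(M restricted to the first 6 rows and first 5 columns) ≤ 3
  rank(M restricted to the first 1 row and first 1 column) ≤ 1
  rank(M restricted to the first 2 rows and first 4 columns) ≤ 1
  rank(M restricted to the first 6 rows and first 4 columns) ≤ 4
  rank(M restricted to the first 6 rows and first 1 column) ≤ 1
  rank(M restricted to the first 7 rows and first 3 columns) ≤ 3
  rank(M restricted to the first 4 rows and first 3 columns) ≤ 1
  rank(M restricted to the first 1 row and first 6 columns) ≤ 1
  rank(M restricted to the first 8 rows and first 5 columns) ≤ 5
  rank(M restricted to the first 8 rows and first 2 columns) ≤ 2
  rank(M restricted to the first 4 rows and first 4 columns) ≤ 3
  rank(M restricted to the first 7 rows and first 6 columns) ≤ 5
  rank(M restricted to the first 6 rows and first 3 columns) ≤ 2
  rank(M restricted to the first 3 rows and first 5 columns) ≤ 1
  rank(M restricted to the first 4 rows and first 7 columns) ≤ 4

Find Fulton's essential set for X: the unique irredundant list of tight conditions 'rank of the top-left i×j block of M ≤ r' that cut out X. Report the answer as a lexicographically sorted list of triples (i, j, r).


Propagating the 20 rank bounds to every northwest block:

  R[1]: 1, 1, 1, 1, 1, 1, 1, 1
  R[2]: 1, 1, 1, 1, 1, 2, 2, 2
  R[3]: 1, 1, 1, 1, 1, 2, 3, 3
  R[4]: 1, 1, 1, 2, 2, 3, 4, 4
  R[5]: 1, 2, 2, 3, 3, 4, 5, 5
  R[6]: 1, 2, 2, 3, 3, 4, 5, 6
  R[7]: 1, 2, 3, 4, 4, 5, 6, 7
  R[8]: 1, 2, 3, 4, 5, 6, 7, 8

giving w = (1, 6, 7, 4, 2, 8, 3, 5) via Δ²R.

Rothe diagram D(w) (12 cells), 4 SE-corners (essential conditions):

[(3, 5, 1), (4, 3, 1), (6, 3, 2), (6, 5, 3)]


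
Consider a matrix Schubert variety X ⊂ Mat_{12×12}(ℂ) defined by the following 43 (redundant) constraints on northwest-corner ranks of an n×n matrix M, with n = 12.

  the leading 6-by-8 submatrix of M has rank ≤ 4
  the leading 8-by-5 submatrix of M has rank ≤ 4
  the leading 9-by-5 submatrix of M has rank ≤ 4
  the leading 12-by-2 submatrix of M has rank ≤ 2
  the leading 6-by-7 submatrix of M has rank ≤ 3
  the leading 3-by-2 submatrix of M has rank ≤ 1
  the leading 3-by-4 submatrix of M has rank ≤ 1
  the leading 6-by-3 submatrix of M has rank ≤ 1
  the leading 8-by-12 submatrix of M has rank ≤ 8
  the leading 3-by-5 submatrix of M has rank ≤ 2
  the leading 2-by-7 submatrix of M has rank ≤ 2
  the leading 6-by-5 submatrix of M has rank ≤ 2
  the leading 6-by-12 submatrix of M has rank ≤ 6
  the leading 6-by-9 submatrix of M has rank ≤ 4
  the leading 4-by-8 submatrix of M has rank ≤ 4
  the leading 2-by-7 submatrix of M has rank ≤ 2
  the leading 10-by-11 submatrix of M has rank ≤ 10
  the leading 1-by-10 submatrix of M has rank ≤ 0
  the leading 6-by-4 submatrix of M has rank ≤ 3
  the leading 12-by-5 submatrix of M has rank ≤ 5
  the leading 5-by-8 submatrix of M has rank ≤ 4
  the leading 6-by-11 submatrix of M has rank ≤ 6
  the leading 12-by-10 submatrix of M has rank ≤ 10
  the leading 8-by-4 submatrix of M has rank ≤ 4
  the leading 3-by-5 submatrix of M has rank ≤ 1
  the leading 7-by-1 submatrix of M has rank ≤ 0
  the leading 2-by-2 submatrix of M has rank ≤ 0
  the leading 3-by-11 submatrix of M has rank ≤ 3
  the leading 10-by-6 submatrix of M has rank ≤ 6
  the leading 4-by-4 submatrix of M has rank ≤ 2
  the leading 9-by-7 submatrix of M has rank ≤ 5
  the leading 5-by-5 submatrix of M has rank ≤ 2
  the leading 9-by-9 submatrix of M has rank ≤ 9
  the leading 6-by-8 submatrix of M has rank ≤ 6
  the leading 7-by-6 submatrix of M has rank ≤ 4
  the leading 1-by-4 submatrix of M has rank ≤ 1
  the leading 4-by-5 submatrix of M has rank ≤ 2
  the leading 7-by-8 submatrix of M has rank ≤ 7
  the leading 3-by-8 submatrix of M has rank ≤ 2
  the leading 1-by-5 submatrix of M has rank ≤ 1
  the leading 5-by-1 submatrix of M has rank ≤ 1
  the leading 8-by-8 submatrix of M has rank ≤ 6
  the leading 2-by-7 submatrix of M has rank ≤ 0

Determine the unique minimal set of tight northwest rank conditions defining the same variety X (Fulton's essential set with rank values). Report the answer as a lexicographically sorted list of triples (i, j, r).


Propagating the 43 rank bounds to every northwest block:

  0  0  0  0  0  0  0  0  0  0  1  1
  0  0  0  0  0  0  0  1  1  1  2  2
  0  1  1  1  1  1  1  2  2  2  3  3
  0  1  1  2  2  2  2  3  3  3  4  4
  0  1  1  2  2  3  3  4  4  4  5  5
  0  1  1  2  2  3  3  4  4  5  6  6
  0  1  2  3  3  4  4  5  5  6  7  7
  1  2  3  4  4  5  5  6  6  7  8  8
  1  2  3  4  4  5  5  6  7  8  9  9
  1  2  3  4  5  6  6  7  8  9  10  10
  1  2  3  4  5  6  7  8  9  10  11  11
  1  2  3  4  5  6  7  8  9  10  11  12

giving w = (11, 8, 2, 4, 6, 10, 3, 1, 9, 5, 7, 12) via Δ²R.

9 SE-corners of the 31-cell Rothe diagram give Ess(w):

[(1, 10, 0), (2, 7, 0), (6, 3, 1), (6, 5, 2), (6, 7, 3), (6, 9, 4), (7, 1, 0), (9, 5, 4), (9, 7, 5)]


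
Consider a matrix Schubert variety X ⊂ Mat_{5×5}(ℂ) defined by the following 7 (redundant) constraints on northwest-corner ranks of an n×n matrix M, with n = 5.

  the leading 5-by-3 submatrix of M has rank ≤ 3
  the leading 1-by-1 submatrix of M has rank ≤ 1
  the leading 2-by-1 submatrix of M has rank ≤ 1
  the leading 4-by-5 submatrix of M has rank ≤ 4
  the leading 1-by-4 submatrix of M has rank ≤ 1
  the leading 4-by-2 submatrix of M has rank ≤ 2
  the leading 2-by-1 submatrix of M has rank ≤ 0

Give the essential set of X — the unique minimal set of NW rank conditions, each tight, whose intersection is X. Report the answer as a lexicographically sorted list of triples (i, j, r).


Rank table r_w(5×5) implied by the 7 constraints:

  row 1: 0, 1, 1, 1, 1
  row 2: 0, 1, 2, 2, 2
  row 3: 1, 2, 3, 3, 3
  row 4: 1, 2, 3, 4, 4
  row 5: 1, 2, 3, 4, 5

giving w = (2, 3, 1, 4, 5) via Δ²R.

|D(w)|=2, |Ess(w)|=1:

[(2, 1, 0)]


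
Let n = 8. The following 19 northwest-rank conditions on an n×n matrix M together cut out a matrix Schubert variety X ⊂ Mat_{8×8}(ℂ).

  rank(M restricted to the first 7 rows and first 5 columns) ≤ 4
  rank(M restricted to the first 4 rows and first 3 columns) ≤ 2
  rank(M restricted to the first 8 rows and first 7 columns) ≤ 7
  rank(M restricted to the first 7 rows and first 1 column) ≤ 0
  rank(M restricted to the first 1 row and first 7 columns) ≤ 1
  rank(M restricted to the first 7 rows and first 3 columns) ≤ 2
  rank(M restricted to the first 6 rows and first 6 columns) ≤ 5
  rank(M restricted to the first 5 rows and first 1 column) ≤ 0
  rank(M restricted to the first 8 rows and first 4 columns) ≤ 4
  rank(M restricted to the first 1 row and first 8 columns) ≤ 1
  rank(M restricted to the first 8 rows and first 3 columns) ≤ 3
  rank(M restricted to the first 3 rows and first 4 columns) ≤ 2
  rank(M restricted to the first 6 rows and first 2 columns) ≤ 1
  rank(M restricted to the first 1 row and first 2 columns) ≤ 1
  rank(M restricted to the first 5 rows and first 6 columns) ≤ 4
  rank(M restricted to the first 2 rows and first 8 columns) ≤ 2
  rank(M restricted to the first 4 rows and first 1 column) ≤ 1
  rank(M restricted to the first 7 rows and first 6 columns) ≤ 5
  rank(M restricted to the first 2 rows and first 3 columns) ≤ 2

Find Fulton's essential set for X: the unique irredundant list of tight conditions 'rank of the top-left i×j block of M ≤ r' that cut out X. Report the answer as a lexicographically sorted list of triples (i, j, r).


Reconstructing r_w from the 19 given conditions:

  i=1: 0 | 1 | 1 | 1 | 1 | 1 | 1 | 1
  i=2: 0 | 1 | 2 | 2 | 2 | 2 | 2 | 2
  i=3: 0 | 1 | 2 | 2 | 3 | 3 | 3 | 3
  i=4: 0 | 1 | 2 | 3 | 4 | 4 | 4 | 4
  i=5: 0 | 1 | 2 | 3 | 4 | 4 | 5 | 5
  i=6: 0 | 1 | 2 | 3 | 4 | 5 | 6 | 6
  i=7: 0 | 1 | 2 | 3 | 4 | 5 | 6 | 7
  i=8: 1 | 2 | 3 | 4 | 5 | 6 | 7 | 8

hence w(1..8) = (2, 3, 5, 4, 7, 6, 8, 1).

Fulton essential set (3 of the 9 Rothe cells):

[(3, 4, 2), (5, 6, 4), (7, 1, 0)]


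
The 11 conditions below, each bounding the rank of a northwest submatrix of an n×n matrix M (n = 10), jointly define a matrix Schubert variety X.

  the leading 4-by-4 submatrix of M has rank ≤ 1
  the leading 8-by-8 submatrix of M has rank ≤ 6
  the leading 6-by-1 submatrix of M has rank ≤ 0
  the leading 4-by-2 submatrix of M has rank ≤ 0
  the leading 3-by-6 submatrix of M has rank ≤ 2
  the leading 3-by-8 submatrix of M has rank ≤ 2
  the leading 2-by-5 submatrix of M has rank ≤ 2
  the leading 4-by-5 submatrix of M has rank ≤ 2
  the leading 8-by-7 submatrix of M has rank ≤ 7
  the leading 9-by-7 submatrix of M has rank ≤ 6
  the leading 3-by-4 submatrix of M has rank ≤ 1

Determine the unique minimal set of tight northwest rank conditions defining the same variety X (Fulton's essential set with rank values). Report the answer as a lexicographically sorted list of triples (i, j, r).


Computing R[i][j] = min implied NW-rank bound (n=10, 11 conditions):

  R[1]: 0, 0, 1, 1, 1, 1, 1, 1, 1, 1
  R[2]: 0, 0, 1, 1, 2, 2, 2, 2, 2, 2
  R[3]: 0, 0, 1, 1, 2, 2, 2, 2, 3, 3
  R[4]: 0, 0, 1, 1, 2, 3, 3, 3, 4, 4
  R[5]: 0, 1, 2, 2, 3, 4, 4, 4, 5, 5
  R[6]: 0, 1, 2, 3, 4, 5, 5, 5, 6, 6
  R[7]: 1, 2, 3, 4, 5, 6, 6, 6, 7, 7
  R[8]: 1, 2, 3, 4, 5, 6, 6, 6, 7, 8
  R[9]: 1, 2, 3, 4, 5, 6, 6, 7, 8, 9
  R[10]: 1, 2, 3, 4, 5, 6, 7, 8, 9, 10

the unique w with this rank table is (3, 5, 9, 6, 2, 4, 1, 10, 8, 7).

D(w) has 19 cells with 6 SE-corners; essential set:

[(3, 8, 2), (4, 2, 0), (4, 4, 1), (6, 1, 0), (8, 8, 6), (9, 7, 6)]


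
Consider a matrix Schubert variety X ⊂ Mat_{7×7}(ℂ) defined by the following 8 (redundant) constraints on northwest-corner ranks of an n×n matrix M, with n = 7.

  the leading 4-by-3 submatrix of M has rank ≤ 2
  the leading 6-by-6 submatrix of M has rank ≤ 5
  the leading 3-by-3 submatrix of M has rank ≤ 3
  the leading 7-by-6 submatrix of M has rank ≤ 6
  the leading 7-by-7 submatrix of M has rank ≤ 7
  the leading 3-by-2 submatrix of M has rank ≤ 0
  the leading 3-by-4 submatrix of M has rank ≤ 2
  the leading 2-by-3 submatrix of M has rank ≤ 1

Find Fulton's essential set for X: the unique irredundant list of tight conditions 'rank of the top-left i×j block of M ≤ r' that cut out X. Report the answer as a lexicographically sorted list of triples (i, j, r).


The tightest implied rank at each (i,j), from the 8 conditions:

  i=1: 0 | 0 | 1 | 1 | 1 | 1 | 1
  i=2: 0 | 0 | 1 | 2 | 2 | 2 | 2
  i=3: 0 | 0 | 1 | 2 | 3 | 3 | 3
  i=4: 1 | 1 | 2 | 3 | 4 | 4 | 4
  i=5: 1 | 2 | 3 | 4 | 5 | 5 | 5
  i=6: 1 | 2 | 3 | 4 | 5 | 5 | 6
  i=7: 1 | 2 | 3 | 4 | 5 | 6 | 7

so w = (3, 4, 5, 1, 2, 7, 6).

2 SE-corners of the 7-cell Rothe diagram give Ess(w):

[(3, 2, 0), (6, 6, 5)]


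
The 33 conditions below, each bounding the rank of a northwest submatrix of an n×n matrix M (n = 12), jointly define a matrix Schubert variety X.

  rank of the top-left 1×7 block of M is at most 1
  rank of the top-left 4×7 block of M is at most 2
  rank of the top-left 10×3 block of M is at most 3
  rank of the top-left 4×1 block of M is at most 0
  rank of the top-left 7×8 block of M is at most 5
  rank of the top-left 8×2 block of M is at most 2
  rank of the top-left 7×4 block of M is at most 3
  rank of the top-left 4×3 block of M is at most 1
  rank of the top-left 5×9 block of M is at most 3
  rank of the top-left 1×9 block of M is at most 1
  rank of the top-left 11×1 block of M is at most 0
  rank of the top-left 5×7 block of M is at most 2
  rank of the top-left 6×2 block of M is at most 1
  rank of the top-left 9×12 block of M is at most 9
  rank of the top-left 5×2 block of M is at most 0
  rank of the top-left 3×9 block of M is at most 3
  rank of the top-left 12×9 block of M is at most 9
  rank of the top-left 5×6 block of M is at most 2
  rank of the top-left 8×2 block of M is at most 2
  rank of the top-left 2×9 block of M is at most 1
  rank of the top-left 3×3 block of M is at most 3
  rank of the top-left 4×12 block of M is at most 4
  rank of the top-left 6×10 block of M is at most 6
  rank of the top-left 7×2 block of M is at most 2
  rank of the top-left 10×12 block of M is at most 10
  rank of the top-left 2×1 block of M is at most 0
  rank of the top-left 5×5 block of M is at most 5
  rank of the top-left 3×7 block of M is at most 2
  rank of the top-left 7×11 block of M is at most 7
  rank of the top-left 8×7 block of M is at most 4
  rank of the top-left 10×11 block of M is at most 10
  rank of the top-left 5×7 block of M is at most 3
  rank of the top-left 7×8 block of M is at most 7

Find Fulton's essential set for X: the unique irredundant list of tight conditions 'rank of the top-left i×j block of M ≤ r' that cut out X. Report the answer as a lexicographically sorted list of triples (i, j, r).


Computing R[i][j] = min implied NW-rank bound (n=12, 33 conditions):

  0 0 1 1 1 1 1 1 1 1 1 1
  0 0 1 1 1 1 1 1 1 2 2 2
  0 0 1 2 2 2 2 2 2 3 3 3
  0 0 1 2 2 2 2 3 3 4 4 4
  0 0 1 2 2 2 2 3 3 4 5 5
  0 1 2 3 3 3 3 4 4 5 6 6
  0 1 2 3 4 4 4 5 5 6 7 7
  0 1 2 3 4 4 4 5 6 7 8 8
  0 1 2 3 4 5 5 6 7 8 9 9
  0 1 2 3 4 5 6 7 8 9 10 10
  0 1 2 3 4 5 6 7 8 9 10 11
  1 2 3 4 5 6 7 8 9 10 11 12

the unique w with this rank table is (3, 10, 4, 8, 11, 2, 5, 9, 6, 7, 12, 1).

D(w) has 31 cells with 6 SE-corners; essential set:

[(2, 9, 1), (5, 2, 0), (5, 7, 2), (5, 9, 3), (8, 7, 4), (11, 1, 0)]


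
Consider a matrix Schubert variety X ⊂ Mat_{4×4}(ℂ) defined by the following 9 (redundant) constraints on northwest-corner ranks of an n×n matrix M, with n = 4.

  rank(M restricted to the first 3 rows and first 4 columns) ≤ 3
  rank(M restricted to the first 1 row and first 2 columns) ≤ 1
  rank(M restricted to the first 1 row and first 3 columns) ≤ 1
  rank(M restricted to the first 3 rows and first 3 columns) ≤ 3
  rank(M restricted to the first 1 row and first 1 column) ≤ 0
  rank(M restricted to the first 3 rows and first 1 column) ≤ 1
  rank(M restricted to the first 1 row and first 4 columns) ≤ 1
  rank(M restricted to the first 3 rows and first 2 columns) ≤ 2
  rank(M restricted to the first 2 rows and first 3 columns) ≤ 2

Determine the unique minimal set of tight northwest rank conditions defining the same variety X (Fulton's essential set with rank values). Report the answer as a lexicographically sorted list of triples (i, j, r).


Reconstructing r_w from the 9 given conditions:

  row 1: 0 | 1 | 1 | 1
  row 2: 1 | 2 | 2 | 2
  row 3: 1 | 2 | 3 | 3
  row 4: 1 | 2 | 3 | 4

second differences of R give the permutation w = (2, 1, 3, 4).

Rothe diagram D(w) (1 cell), 1 SE-corner (essential condition):

[(1, 1, 0)]


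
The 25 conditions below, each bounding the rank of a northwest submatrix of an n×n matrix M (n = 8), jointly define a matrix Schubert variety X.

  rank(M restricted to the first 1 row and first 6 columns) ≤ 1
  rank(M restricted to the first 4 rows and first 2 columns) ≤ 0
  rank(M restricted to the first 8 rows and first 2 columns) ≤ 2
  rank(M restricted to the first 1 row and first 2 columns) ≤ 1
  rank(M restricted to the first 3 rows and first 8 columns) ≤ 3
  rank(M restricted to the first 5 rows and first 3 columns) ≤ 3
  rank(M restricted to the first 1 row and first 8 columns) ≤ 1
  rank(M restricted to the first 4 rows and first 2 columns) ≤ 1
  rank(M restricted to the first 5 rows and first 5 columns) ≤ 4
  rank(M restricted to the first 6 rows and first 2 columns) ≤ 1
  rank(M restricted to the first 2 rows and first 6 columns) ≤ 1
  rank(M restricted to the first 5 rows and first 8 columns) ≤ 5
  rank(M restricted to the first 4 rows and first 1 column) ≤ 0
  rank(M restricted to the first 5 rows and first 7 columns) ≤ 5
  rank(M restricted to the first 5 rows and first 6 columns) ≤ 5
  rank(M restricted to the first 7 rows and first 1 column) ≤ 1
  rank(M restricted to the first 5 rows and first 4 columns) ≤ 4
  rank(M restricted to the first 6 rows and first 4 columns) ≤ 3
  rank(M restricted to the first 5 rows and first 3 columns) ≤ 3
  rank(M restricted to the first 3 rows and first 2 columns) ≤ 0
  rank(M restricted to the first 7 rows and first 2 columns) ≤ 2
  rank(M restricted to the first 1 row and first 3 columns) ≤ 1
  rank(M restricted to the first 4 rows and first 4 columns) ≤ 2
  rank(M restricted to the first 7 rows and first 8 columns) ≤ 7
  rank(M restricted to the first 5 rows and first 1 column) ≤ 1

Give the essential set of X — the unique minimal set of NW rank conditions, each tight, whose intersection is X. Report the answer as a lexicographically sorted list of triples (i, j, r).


Recovering R(i,j) via the rank-extension bound from the 25 conditions:

  row 1: 0  0  1  1  1  1  1  1
  row 2: 0  0  1  1  1  1  2  2
  row 3: 0  0  1  2  2  2  3  3
  row 4: 0  0  1  2  3  3  4  4
  row 5: 1  1  2  3  4  4  5  5
  row 6: 1  1  2  3  4  5  6  6
  row 7: 1  2  3  4  5  6  7  7
  row 8: 1  2  3  4  5  6  7  8

reading off 1-entries of Δ²R: w = (3, 7, 4, 5, 1, 6, 2, 8).

3 SE-corners of the 12-cell Rothe diagram give Ess(w):

[(2, 6, 1), (4, 2, 0), (6, 2, 1)]


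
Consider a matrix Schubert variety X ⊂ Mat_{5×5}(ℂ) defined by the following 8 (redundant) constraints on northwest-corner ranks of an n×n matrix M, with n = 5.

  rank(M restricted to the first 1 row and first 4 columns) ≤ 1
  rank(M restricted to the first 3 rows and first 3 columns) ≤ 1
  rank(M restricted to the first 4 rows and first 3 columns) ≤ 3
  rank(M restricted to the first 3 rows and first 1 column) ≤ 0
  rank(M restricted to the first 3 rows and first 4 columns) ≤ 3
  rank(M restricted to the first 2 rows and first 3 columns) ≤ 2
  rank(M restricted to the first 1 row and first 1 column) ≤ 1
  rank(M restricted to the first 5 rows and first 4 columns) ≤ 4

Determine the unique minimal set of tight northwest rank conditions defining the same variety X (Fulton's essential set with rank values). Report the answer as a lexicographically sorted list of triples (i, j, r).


Rank table r_w(5×5) implied by the 8 constraints:

  row 1: 0  1  1  1  1
  row 2: 0  1  1  2  2
  row 3: 0  1  1  2  3
  row 4: 1  2  2  3  4
  row 5: 1  2  3  4  5

the unique w with this rank table is (2, 4, 5, 1, 3).

2 SE-corners of the 5-cell Rothe diagram give Ess(w):

[(3, 1, 0), (3, 3, 1)]


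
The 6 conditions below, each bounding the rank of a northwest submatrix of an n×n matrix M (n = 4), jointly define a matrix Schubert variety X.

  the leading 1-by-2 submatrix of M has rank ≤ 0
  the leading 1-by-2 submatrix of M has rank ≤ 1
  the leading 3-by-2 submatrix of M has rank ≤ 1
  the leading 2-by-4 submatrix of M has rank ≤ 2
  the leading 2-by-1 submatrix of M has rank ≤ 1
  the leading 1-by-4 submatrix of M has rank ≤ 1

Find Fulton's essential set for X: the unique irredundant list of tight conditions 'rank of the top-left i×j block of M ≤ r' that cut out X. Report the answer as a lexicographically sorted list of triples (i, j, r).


Rank table r_w(4×4) implied by the 6 constraints:

  0 0 1 1
  1 1 2 2
  1 1 2 3
  1 2 3 4

hence w(1..4) = (3, 1, 4, 2).

Rothe diagram D(w) (3 cells), 2 SE-corners (essential conditions):

[(1, 2, 0), (3, 2, 1)]


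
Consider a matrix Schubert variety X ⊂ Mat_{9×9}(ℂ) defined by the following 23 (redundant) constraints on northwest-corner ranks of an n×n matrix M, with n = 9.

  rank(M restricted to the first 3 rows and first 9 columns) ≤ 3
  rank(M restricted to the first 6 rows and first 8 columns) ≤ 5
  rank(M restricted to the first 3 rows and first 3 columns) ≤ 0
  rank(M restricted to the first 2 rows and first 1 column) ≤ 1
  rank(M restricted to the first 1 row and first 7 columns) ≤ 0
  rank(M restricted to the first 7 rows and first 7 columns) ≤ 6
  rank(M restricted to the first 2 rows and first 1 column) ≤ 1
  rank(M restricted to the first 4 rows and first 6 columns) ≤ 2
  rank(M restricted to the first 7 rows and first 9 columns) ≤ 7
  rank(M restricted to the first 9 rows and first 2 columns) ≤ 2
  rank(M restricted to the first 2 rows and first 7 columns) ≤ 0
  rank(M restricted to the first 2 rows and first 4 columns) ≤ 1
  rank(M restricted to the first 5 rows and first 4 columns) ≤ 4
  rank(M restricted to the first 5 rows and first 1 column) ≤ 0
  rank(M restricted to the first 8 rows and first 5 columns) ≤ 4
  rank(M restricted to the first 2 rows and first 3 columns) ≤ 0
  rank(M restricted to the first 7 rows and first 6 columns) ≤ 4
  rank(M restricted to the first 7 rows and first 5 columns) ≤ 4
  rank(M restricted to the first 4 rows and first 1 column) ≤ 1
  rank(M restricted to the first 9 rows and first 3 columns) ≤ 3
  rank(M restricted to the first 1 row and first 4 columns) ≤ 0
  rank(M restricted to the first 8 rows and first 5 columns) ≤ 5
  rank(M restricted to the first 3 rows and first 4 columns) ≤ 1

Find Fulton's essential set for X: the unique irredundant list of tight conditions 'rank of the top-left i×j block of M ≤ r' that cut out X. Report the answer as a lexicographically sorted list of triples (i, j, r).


Computing R[i][j] = min implied NW-rank bound (n=9, 23 conditions):

  R[1]: 0  0  0  0  0  0  0  1  1
  R[2]: 0  0  0  0  0  0  0  1  2
  R[3]: 0  0  0  1  1  1  1  2  3
  R[4]: 0  1  1  2  2  2  2  3  4
  R[5]: 0  1  2  3  3  3  3  4  5
  R[6]: 1  2  3  4  4  4  4  5  6
  R[7]: 1  2  3  4  4  4  5  6  7
  R[8]: 1  2  3  4  4  5  6  7  8
  R[9]: 1  2  3  4  5  6  7  8  9

reading off 1-entries of Δ²R: w = (8, 9, 4, 2, 3, 1, 7, 6, 5).

ℓ(w)=22; the 5 essential cells (i,j,r):

[(2, 7, 0), (3, 3, 0), (5, 1, 0), (7, 6, 4), (8, 5, 4)]


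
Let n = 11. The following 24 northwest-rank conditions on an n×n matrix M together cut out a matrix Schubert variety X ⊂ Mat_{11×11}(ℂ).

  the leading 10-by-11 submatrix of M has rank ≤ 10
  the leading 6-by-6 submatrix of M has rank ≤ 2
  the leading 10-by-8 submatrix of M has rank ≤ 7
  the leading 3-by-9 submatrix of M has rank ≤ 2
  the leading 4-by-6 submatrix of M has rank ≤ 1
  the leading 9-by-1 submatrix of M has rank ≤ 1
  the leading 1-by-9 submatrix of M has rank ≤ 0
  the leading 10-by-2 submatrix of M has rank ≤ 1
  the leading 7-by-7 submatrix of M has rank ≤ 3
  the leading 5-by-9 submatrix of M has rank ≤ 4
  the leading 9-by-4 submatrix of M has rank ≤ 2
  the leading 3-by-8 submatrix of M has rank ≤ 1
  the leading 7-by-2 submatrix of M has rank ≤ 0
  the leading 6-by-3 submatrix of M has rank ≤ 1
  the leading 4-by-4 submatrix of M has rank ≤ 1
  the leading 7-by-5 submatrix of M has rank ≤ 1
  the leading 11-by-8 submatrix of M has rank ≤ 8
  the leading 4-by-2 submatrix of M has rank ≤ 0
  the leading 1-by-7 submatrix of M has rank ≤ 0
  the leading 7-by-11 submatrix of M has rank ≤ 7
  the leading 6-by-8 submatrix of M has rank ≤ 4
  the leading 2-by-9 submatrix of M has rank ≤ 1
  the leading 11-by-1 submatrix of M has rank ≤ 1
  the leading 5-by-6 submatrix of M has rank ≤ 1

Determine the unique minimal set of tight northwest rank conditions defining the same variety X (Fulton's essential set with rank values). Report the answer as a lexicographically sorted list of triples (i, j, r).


Recovering R(i,j) via the rank-extension bound from the 24 conditions:

  0  0  0  0  0  0  0  0  0  1  1
  0  0  1  1  1  1  1  1  1  2  2
  0  0  1  1  1  1  1  1  2  3  3
  0  0  1  1  1  1  2  2  3  4  4
  0  0  1  1  1  1  2  3  4  5  5
  0  0  1  1  1  2  3  4  5  6  6
  0  0  1  1  1  2  3  4  5  6  7
  1  1  2  2  2  3  4  5  6  7  8
  1  1  2  2  3  4  5  6  7  8  9
  1  1  2  3  4  5  6  7  8  9  10
  1  2  3  4  5  6  7  8  9  10  11

so w = (10, 3, 9, 7, 8, 6, 11, 1, 5, 4, 2).

Rothe diagram D(w) (39 cells), 7 SE-corners (essential conditions):

[(1, 9, 0), (3, 8, 1), (5, 6, 1), (7, 2, 0), (7, 5, 1), (9, 4, 2), (10, 2, 1)]


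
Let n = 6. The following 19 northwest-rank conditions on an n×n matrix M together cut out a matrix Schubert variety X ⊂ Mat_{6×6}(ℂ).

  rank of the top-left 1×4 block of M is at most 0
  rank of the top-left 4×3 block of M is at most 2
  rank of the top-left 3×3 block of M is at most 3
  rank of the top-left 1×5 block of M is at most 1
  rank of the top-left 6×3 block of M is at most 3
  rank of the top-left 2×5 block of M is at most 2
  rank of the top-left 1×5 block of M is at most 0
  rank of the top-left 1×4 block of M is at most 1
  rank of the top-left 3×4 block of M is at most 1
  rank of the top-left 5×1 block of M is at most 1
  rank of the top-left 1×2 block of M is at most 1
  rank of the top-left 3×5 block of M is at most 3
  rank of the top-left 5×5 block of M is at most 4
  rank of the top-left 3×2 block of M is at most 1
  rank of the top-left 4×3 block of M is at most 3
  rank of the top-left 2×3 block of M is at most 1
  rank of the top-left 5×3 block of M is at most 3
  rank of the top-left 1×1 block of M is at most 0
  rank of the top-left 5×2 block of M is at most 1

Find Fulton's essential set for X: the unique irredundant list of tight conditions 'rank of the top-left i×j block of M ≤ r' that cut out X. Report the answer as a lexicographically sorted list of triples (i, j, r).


Reconstructing r_w from the 19 given conditions:

  R[1]: 0 0 0 0 0 1
  R[2]: 1 1 1 1 1 2
  R[3]: 1 1 1 1 2 3
  R[4]: 1 1 2 2 3 4
  R[5]: 1 1 2 3 4 5
  R[6]: 1 2 3 4 5 6

giving w = (6, 1, 5, 3, 4, 2) via Δ²R.

3 SE-corners of the 10-cell Rothe diagram give Ess(w):

[(1, 5, 0), (3, 4, 1), (5, 2, 1)]


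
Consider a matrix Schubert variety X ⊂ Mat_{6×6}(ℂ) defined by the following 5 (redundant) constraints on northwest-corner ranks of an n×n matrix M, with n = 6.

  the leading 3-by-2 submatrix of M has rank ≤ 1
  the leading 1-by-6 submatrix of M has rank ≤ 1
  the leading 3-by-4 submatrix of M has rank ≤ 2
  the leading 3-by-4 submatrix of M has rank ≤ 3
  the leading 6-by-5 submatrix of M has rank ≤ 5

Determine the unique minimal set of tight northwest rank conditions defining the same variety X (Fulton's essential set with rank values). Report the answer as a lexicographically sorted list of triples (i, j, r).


Propagating the 5 rank bounds to every northwest block:

  i=1: 1, 1, 1, 1, 1, 1
  i=2: 1, 1, 2, 2, 2, 2
  i=3: 1, 1, 2, 2, 3, 3
  i=4: 1, 2, 3, 3, 4, 4
  i=5: 1, 2, 3, 4, 5, 5
  i=6: 1, 2, 3, 4, 5, 6

so w = (1, 3, 5, 2, 4, 6).

D(w) has 3 cells with 2 SE-corners; essential set:

[(3, 2, 1), (3, 4, 2)]


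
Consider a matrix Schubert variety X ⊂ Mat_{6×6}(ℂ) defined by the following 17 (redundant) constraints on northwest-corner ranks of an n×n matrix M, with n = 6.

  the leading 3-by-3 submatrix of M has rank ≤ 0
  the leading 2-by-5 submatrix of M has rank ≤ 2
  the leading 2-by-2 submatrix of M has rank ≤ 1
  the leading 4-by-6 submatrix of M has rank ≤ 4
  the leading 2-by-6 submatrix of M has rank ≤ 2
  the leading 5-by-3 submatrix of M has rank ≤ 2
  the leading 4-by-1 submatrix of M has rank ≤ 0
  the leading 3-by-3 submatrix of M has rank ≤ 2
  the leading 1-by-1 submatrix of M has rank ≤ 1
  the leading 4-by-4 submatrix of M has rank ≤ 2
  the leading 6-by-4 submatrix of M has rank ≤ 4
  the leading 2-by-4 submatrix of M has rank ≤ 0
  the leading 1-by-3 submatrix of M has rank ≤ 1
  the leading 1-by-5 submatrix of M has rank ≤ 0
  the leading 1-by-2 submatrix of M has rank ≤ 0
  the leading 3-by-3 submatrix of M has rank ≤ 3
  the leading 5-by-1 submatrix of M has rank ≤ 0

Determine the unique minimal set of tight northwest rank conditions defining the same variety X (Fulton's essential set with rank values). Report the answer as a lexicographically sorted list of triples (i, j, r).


Recovering R(i,j) via the rank-extension bound from the 17 conditions:

  R[1]: 0, 0, 0, 0, 0, 1
  R[2]: 0, 0, 0, 0, 1, 2
  R[3]: 0, 0, 0, 1, 2, 3
  R[4]: 0, 1, 1, 2, 3, 4
  R[5]: 0, 1, 2, 3, 4, 5
  R[6]: 1, 2, 3, 4, 5, 6

second differences of R give the permutation w = (6, 5, 4, 2, 3, 1).

4 SE-corners of the 14-cell Rothe diagram give Ess(w):

[(1, 5, 0), (2, 4, 0), (3, 3, 0), (5, 1, 0)]


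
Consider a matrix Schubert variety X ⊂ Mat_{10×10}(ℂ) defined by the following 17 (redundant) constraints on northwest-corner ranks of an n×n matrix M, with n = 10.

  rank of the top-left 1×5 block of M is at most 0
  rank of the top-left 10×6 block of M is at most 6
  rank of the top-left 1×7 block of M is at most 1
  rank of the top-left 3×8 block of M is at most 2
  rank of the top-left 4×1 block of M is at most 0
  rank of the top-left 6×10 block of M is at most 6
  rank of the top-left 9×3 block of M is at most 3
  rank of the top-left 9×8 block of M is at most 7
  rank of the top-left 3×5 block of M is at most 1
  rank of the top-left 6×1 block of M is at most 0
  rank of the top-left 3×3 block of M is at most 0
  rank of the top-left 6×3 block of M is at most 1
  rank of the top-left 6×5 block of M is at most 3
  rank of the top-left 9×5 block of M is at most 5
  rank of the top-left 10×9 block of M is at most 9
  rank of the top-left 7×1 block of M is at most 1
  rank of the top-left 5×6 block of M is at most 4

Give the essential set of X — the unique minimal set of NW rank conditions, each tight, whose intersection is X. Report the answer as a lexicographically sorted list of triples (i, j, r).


Reconstructing r_w from the 17 given conditions:

  row 1: 0 0 0 0 0 1 1 1 1 1
  row 2: 0 0 0 1 1 2 2 2 2 2
  row 3: 0 0 0 1 1 2 2 2 3 3
  row 4: 0 1 1 2 2 3 3 3 4 4
  row 5: 0 1 1 2 3 4 4 4 5 5
  row 6: 0 1 1 2 3 4 5 5 6 6
  row 7: 1 2 2 3 4 5 6 6 7 7
  row 8: 1 2 3 4 5 6 7 7 8 8
  row 9: 1 2 3 4 5 6 7 7 8 9
  row 10: 1 2 3 4 5 6 7 8 9 10

the unique w with this rank table is (6, 4, 9, 2, 5, 7, 1, 3, 10, 8).

|D(w)|=20, |Ess(w)|=7:

[(1, 5, 0), (3, 3, 0), (3, 5, 1), (3, 8, 2), (6, 1, 0), (6, 3, 1), (9, 8, 7)]


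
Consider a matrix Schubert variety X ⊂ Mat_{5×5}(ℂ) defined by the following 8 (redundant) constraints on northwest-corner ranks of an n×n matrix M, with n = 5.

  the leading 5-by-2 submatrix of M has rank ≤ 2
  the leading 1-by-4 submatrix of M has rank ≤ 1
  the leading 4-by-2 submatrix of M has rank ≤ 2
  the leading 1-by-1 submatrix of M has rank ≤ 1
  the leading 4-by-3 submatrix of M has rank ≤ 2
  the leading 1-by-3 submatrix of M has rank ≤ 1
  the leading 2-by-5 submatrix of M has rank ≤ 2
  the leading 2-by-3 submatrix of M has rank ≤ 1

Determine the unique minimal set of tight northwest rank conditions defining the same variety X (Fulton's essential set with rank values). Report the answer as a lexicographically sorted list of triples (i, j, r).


The tightest implied rank at each (i,j), from the 8 conditions:

  1 1 1 1 1
  1 1 1 2 2
  1 2 2 3 3
  1 2 2 3 4
  1 2 3 4 5

giving w = (1, 4, 2, 5, 3) via Δ²R.

|D(w)|=3, |Ess(w)|=2:

[(2, 3, 1), (4, 3, 2)]


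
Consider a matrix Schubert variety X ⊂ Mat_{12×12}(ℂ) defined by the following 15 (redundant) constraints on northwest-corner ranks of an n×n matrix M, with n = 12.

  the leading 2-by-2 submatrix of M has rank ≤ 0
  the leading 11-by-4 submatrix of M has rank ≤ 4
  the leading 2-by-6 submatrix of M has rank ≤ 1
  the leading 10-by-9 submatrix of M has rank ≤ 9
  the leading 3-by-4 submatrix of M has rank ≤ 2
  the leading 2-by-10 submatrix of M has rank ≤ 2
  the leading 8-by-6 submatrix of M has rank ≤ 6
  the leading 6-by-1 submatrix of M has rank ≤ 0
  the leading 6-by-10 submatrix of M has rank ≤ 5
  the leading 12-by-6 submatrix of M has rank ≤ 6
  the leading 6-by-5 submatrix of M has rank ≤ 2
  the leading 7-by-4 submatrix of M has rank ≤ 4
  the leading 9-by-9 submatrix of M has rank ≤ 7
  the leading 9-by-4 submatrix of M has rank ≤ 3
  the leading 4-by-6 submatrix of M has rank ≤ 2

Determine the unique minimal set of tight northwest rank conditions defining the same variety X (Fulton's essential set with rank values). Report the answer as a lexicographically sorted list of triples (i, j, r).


Recovering R(i,j) via the rank-extension bound from the 15 conditions:

  row 1: 0 | 0 | 1 | 1 | 1 | 1 | 1 | 1 | 1 | 1 | 1 | 1
  row 2: 0 | 0 | 1 | 1 | 1 | 1 | 2 | 2 | 2 | 2 | 2 | 2
  row 3: 0 | 1 | 2 | 2 | 2 | 2 | 3 | 3 | 3 | 3 | 3 | 3
  row 4: 0 | 1 | 2 | 2 | 2 | 2 | 3 | 4 | 4 | 4 | 4 | 4
  row 5: 0 | 1 | 2 | 2 | 2 | 3 | 4 | 5 | 5 | 5 | 5 | 5
  row 6: 0 | 1 | 2 | 2 | 2 | 3 | 4 | 5 | 5 | 5 | 6 | 6
  row 7: 1 | 2 | 3 | 3 | 3 | 4 | 5 | 6 | 6 | 6 | 7 | 7
  row 8: 1 | 2 | 3 | 3 | 4 | 5 | 6 | 7 | 7 | 7 | 8 | 8
  row 9: 1 | 2 | 3 | 3 | 4 | 5 | 6 | 7 | 7 | 8 | 9 | 9
  row 10: 1 | 2 | 3 | 4 | 5 | 6 | 7 | 8 | 8 | 9 | 10 | 10
  row 11: 1 | 2 | 3 | 4 | 5 | 6 | 7 | 8 | 9 | 10 | 11 | 11
  row 12: 1 | 2 | 3 | 4 | 5 | 6 | 7 | 8 | 9 | 10 | 11 | 12

reading off 1-entries of Δ²R: w = (3, 7, 2, 8, 6, 11, 1, 5, 10, 4, 9, 12).

|D(w)|=23, |Ess(w)|=8:

[(2, 2, 0), (2, 6, 1), (4, 6, 2), (6, 1, 0), (6, 5, 2), (6, 10, 5), (9, 4, 3), (9, 9, 7)]


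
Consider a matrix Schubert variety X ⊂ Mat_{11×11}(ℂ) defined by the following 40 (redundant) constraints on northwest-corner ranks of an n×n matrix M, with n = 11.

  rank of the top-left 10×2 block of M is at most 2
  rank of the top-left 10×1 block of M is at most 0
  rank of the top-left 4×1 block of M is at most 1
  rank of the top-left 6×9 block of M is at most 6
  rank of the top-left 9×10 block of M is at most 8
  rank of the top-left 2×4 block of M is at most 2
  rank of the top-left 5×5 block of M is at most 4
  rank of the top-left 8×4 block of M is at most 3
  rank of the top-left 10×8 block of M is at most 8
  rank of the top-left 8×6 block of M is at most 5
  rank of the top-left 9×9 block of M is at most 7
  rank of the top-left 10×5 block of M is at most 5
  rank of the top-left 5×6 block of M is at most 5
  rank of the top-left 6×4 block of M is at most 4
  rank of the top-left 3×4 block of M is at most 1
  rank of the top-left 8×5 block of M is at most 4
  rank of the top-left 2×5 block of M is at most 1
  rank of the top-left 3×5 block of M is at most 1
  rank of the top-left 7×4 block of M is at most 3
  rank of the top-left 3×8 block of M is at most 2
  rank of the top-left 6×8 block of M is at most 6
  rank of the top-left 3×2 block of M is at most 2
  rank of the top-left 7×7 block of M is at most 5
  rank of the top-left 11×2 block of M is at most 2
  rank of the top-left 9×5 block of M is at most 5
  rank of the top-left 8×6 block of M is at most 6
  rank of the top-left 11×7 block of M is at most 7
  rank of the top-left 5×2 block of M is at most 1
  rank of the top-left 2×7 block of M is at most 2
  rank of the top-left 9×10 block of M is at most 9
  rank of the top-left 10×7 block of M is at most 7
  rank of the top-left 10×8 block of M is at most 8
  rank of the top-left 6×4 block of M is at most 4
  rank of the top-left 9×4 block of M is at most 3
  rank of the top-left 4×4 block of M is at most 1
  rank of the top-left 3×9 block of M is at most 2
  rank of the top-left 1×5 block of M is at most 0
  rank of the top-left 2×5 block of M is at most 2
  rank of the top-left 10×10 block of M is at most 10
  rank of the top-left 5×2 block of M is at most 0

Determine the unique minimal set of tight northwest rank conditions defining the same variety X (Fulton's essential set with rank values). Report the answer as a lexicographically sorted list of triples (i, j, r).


Computing R[i][j] = min implied NW-rank bound (n=11, 40 conditions):

  R[1]: 0 0 0 0 0 1 1 1 1 1 1
  R[2]: 0 0 1 1 1 2 2 2 2 2 2
  R[3]: 0 0 1 1 1 2 2 2 2 3 3
  R[4]: 0 0 1 1 2 3 3 3 3 4 4
  R[5]: 0 0 1 2 3 4 4 4 4 5 5
  R[6]: 0 1 2 3 4 5 5 5 5 6 6
  R[7]: 0 1 2 3 4 5 5 6 6 7 7
  R[8]: 0 1 2 3 4 5 6 7 7 8 8
  R[9]: 0 1 2 3 4 5 6 7 7 8 9
  R[10]: 0 1 2 3 4 5 6 7 8 9 10
  R[11]: 1 2 3 4 5 6 7 8 9 10 11

reading off 1-entries of Δ²R: w = (6, 3, 10, 5, 4, 2, 8, 7, 11, 9, 1).

|D(w)|=26, |Ess(w)|=8:

[(1, 5, 0), (3, 5, 1), (3, 9, 2), (4, 4, 1), (5, 2, 0), (7, 7, 5), (9, 9, 7), (10, 1, 0)]
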